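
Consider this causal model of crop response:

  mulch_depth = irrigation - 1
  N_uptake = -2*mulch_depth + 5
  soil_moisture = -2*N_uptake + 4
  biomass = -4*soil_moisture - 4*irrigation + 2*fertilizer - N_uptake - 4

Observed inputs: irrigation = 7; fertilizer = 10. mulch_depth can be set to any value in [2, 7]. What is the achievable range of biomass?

-91 to -21

Intervening on mulch_depth fixes its value directly, overriding its dependence on irrigation.
Substituting into the soil_moisture equation gives soil_moisture = 4*mulch_depth - 6.
So biomass = -14*mulch_depth + 7.
Linear in mulch_depth, so extremes are at the endpoints: mulch_depth = 2 gives biomass = -21; mulch_depth = 7 gives biomass = -91.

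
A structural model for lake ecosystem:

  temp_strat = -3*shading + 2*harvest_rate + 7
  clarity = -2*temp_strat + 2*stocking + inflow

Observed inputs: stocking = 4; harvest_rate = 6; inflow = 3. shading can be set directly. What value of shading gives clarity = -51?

Substituting into the temp_strat equation gives temp_strat = -3*shading + 19.
clarity becomes 6*shading - 27.
Solve 6*shading - 27 = -51: shading = (-51 + 27) / 6 = -4.

shading = -4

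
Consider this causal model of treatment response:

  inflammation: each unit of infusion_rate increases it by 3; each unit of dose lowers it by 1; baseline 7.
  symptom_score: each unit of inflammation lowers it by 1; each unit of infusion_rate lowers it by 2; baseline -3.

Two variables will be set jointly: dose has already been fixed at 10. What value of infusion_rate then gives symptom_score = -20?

With dose held at 10:
Substituting into the inflammation equation gives inflammation = 3*infusion_rate - 3.
Substituting into the symptom_score equation gives symptom_score = -5*infusion_rate.
Solve -5*infusion_rate = -20: infusion_rate = -20 / -5 = 4.

infusion_rate = 4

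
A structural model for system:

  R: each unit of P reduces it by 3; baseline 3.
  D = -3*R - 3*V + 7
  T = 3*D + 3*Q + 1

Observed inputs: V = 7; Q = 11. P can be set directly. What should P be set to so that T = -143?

P = -4

Substituting into the D equation gives D = 9*P - 23.
Substituting into the T equation gives T = 27*P - 35.
Solve 27*P - 35 = -143: P = (-143 + 35) / 27 = -4.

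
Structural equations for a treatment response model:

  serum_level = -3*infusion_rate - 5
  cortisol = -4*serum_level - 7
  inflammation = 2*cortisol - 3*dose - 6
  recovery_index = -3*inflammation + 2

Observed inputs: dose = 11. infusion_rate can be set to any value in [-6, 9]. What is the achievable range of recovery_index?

-607 to 473

Substituting into the cortisol equation gives cortisol = 12*infusion_rate + 13.
Substituting into the inflammation equation gives inflammation = 24*infusion_rate - 13.
Substituting into the recovery_index equation gives recovery_index = -72*infusion_rate + 41.
Linear in infusion_rate, so extremes are at the endpoints: infusion_rate = -6 gives recovery_index = 473; infusion_rate = 9 gives recovery_index = -607.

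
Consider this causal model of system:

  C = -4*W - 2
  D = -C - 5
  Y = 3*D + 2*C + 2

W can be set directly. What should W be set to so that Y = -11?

Substituting into the D equation gives D = 4*W - 3.
So Y = 4*W - 11.
Solve 4*W - 11 = -11: W = (-11 + 11) / 4 = 0.

W = 0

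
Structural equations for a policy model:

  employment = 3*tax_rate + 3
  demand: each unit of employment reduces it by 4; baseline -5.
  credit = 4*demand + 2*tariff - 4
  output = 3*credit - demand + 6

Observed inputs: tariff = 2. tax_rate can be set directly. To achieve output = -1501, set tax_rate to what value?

tax_rate = 10

Substituting into the demand equation gives demand = -12*tax_rate - 17.
credit becomes -48*tax_rate - 68.
Substituting into the output equation gives output = -132*tax_rate - 181.
Solve -132*tax_rate - 181 = -1501: tax_rate = (-1501 + 181) / -132 = 10.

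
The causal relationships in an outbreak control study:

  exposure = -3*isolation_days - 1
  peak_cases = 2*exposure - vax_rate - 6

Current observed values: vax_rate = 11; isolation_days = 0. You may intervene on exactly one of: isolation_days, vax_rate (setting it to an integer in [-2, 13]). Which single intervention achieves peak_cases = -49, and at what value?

Intervening on isolation_days: with other inputs at their observed values, peak_cases = -6*isolation_days - 19. Solving for -49 gives isolation_days = 5, within [-2, 13].
Intervening on vax_rate: peak_cases = -vax_rate - 8. Reaching -49 requires vax_rate = 41, outside [-2, 13].

set isolation_days = 5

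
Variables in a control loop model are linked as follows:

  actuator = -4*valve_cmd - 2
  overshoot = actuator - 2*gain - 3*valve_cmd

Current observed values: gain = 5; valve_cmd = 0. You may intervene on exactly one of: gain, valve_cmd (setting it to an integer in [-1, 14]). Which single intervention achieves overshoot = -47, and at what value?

Intervening on gain: overshoot = -2*gain - 2. Reaching -47 requires gain = 45/2, not an integer.
Intervening on valve_cmd: with other inputs at their observed values, overshoot = -7*valve_cmd - 12. Solving for -47 gives valve_cmd = 5, within [-1, 14].

set valve_cmd = 5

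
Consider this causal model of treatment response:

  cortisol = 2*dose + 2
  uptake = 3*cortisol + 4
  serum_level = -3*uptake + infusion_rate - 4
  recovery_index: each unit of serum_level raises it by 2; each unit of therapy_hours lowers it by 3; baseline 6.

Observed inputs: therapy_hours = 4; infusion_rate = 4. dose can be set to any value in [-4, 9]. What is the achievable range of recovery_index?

-390 to 78

Substituting into the uptake equation gives uptake = 6*dose + 10.
Substituting into the serum_level equation gives serum_level = -18*dose - 30.
Substituting into the recovery_index equation gives recovery_index = -36*dose - 66.
Linear in dose, so extremes are at the endpoints: dose = -4 gives recovery_index = 78; dose = 9 gives recovery_index = -390.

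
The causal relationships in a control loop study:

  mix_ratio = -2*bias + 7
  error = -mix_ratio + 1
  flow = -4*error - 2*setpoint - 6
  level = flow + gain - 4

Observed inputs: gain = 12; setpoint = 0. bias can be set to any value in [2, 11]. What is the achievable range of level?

Substituting into the error equation gives error = 2*bias - 6.
This gives flow = -8*bias + 18.
So level = -8*bias + 26.
Linear in bias, so extremes are at the endpoints: bias = 2 gives level = 10; bias = 11 gives level = -62.

-62 to 10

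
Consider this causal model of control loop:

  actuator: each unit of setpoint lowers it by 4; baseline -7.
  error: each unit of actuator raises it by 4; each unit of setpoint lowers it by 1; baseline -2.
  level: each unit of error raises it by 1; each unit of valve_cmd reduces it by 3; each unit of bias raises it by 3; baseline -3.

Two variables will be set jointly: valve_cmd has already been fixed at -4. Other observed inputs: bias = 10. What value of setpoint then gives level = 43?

setpoint = -2

With valve_cmd held at -4:
Substituting into the error equation gives error = -17*setpoint - 30.
level becomes -17*setpoint + 9.
Solve -17*setpoint + 9 = 43: setpoint = (43 - 9) / -17 = -2.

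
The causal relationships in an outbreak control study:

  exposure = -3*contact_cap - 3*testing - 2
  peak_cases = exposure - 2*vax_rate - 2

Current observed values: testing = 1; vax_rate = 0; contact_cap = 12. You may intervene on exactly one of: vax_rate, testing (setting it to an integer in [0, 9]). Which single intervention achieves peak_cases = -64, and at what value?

set testing = 8

Intervening on vax_rate: peak_cases = -2*vax_rate - 43. Reaching -64 requires vax_rate = 21/2, not an integer.
Intervening on testing: with other inputs at their observed values, peak_cases = -3*testing - 40. Solving for -64 gives testing = 8, within [0, 9].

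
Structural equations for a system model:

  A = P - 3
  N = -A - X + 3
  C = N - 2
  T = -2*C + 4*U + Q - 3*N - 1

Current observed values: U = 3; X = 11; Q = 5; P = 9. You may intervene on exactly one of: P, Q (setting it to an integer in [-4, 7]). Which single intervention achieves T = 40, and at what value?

set P = -1

Intervening on P: with other inputs at their observed values, T = 5*P + 45. Solving for 40 gives P = -1, within [-4, 7].
Intervening on Q: T = Q + 85. Reaching 40 requires Q = -45, outside [-4, 7].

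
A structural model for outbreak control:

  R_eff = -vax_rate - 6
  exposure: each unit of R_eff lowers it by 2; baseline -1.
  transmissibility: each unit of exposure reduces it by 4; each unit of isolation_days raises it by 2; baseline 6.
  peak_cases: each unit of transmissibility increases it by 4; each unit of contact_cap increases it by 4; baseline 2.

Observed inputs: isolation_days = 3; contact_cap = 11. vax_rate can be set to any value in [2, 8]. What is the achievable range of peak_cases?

-338 to -146

Substituting into the exposure equation gives exposure = 2*vax_rate + 11.
So transmissibility = -8*vax_rate - 32.
peak_cases becomes -32*vax_rate - 82.
Linear in vax_rate, so extremes are at the endpoints: vax_rate = 2 gives peak_cases = -146; vax_rate = 8 gives peak_cases = -338.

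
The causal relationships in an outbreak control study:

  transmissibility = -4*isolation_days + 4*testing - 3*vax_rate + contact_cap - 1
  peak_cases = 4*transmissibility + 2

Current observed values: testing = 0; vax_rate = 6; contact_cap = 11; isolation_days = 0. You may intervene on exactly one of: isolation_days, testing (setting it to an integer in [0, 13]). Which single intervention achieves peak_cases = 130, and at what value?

set testing = 10

Intervening on isolation_days: peak_cases = -16*isolation_days - 30. Reaching 130 requires isolation_days = -10, outside [0, 13].
Intervening on testing: with other inputs at their observed values, peak_cases = 16*testing - 30. Solving for 130 gives testing = 10, within [0, 13].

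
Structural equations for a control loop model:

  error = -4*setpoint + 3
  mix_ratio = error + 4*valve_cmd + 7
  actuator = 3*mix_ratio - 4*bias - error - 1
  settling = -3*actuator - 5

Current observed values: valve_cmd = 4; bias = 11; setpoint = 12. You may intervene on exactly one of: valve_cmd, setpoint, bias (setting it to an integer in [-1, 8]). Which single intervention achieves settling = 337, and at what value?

Intervening on valve_cmd: with other inputs at their observed values, settling = -36*valve_cmd + 337. Solving for 337 gives valve_cmd = 0, within [-1, 8].
Intervening on setpoint: settling = 24*setpoint - 95. Reaching 337 requires setpoint = 18, outside [-1, 8].
Intervening on bias: settling = 12*bias + 61. Reaching 337 requires bias = 23, outside [-1, 8].

set valve_cmd = 0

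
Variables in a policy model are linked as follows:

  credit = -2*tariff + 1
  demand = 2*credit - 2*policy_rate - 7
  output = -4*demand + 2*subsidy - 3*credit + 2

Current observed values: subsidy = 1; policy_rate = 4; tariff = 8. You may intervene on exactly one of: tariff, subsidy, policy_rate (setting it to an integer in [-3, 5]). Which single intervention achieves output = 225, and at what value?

set subsidy = -1

Intervening on tariff: output = 22*tariff + 53. Reaching 225 requires tariff = 86/11, not an integer.
Intervening on subsidy: with other inputs at their observed values, output = 2*subsidy + 227. Solving for 225 gives subsidy = -1, within [-3, 5].
Intervening on policy_rate: output = 8*policy_rate + 197. Reaching 225 requires policy_rate = 7/2, not an integer.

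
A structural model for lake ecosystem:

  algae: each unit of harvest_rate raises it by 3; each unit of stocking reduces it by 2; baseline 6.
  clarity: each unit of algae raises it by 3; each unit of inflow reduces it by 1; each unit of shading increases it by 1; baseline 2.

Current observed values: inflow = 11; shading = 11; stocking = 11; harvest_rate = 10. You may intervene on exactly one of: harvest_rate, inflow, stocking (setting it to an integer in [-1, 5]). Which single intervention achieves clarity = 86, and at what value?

Intervening on harvest_rate: clarity = 9*harvest_rate - 46. Reaching 86 requires harvest_rate = 44/3, not an integer.
Intervening on inflow: clarity = -inflow + 55. Reaching 86 requires inflow = -31, outside [-1, 5].
Intervening on stocking: with other inputs at their observed values, clarity = -6*stocking + 110. Solving for 86 gives stocking = 4, within [-1, 5].

set stocking = 4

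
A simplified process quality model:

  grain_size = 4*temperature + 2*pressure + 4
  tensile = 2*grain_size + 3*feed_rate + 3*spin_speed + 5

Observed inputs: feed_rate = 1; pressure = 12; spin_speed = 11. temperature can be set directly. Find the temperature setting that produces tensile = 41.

temperature = -7

Substituting into the grain_size equation gives grain_size = 4*temperature + 28.
Substituting into the tensile equation gives tensile = 8*temperature + 97.
Solve 8*temperature + 97 = 41: temperature = (41 - 97) / 8 = -7.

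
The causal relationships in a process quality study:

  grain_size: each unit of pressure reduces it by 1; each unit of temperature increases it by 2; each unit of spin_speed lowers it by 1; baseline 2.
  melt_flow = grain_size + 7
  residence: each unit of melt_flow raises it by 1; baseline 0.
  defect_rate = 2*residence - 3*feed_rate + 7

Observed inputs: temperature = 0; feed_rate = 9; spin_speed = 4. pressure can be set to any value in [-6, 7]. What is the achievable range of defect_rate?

-24 to 2

Substituting into the grain_size equation gives grain_size = -pressure - 2.
Substituting into the melt_flow equation gives melt_flow = -pressure + 5.
So residence = -pressure + 5.
So defect_rate = -2*pressure - 10.
Linear in pressure, so extremes are at the endpoints: pressure = -6 gives defect_rate = 2; pressure = 7 gives defect_rate = -24.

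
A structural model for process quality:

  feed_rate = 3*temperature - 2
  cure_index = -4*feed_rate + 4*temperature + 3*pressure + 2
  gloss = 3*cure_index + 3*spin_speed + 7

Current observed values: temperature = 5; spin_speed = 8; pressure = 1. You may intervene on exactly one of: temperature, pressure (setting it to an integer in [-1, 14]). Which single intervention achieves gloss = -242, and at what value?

Intervening on temperature: with other inputs at their observed values, gloss = -24*temperature + 70. Solving for -242 gives temperature = 13, within [-1, 14].
Intervening on pressure: gloss = 9*pressure - 59. Reaching -242 requires pressure = -61/3, not an integer.

set temperature = 13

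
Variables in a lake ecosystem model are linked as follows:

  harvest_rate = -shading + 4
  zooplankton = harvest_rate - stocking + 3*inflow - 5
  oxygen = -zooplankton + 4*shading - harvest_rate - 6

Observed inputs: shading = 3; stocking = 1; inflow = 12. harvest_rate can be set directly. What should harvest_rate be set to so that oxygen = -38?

Intervening on harvest_rate fixes its value directly, overriding its dependence on shading.
Substituting into the zooplankton equation gives zooplankton = harvest_rate + 30.
So oxygen = -2*harvest_rate - 24.
Solve -2*harvest_rate - 24 = -38: harvest_rate = (-38 + 24) / -2 = 7.

harvest_rate = 7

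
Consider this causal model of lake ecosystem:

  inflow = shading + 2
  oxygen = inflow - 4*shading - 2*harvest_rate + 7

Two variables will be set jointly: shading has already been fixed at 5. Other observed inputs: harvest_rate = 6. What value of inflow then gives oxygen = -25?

inflow = 0

With shading held at 5:
Intervening on inflow fixes its value directly, overriding its dependence on shading.
Substituting into the oxygen equation gives oxygen = inflow - 25.
Solve inflow - 25 = -25: inflow = (-25 + 25) / 1 = 0.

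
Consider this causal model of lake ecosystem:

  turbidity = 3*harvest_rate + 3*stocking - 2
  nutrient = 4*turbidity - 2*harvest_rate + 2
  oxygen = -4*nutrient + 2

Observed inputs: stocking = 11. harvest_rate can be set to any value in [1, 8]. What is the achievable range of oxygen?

-822 to -542

Substituting into the turbidity equation gives turbidity = 3*harvest_rate + 31.
nutrient becomes 10*harvest_rate + 126.
Substituting into the oxygen equation gives oxygen = -40*harvest_rate - 502.
Linear in harvest_rate, so extremes are at the endpoints: harvest_rate = 1 gives oxygen = -542; harvest_rate = 8 gives oxygen = -822.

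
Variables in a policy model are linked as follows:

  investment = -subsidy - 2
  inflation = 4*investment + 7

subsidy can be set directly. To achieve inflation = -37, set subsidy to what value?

subsidy = 9

Substituting into the inflation equation gives inflation = -4*subsidy - 1.
Solve -4*subsidy - 1 = -37: subsidy = (-37 + 1) / -4 = 9.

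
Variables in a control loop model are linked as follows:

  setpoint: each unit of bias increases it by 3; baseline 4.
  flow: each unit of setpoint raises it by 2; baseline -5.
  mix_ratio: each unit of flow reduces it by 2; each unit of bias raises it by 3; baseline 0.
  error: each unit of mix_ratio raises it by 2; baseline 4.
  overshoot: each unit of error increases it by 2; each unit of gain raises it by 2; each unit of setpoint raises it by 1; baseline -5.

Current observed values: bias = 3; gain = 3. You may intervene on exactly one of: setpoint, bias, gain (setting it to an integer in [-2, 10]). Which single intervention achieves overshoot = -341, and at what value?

set bias = 10

Intervening on setpoint: overshoot = -15*setpoint + 85. Reaching -341 requires setpoint = 142/5, not an integer.
Intervening on bias: with other inputs at their observed values, overshoot = -33*bias - 11. Solving for -341 gives bias = 10, within [-2, 10].
Intervening on gain: overshoot = 2*gain - 116. Reaching -341 requires gain = -225/2, not an integer.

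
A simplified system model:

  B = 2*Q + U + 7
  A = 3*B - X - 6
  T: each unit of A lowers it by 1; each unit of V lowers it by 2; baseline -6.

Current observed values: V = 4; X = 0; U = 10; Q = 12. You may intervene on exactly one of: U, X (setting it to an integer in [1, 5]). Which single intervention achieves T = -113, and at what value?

set U = 4

Intervening on U: with other inputs at their observed values, T = -3*U - 101. Solving for -113 gives U = 4, within [1, 5].
Intervening on X: T = X - 131. Reaching -113 requires X = 18, outside [1, 5].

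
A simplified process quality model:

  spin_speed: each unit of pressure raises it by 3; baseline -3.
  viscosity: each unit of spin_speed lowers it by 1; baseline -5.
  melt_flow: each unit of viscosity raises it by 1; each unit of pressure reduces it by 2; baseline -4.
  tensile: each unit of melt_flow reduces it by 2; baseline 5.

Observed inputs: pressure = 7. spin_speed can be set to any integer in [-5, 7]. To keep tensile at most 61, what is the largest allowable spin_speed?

spin_speed = 5

Intervening on spin_speed fixes its value directly, overriding its dependence on pressure.
Substituting into the melt_flow equation gives melt_flow = -spin_speed - 23.
Substituting into the tensile equation gives tensile = 2*spin_speed + 51.
Require 2*spin_speed + 51 ≤ 61, so spin_speed ≤ 5.
The largest integer in [-5, 7] satisfying this is 5.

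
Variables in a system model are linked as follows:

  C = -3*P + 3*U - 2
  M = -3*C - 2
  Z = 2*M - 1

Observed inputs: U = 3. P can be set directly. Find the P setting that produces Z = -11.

P = 2

Substituting into the C equation gives C = -3*P + 7.
Substituting into the M equation gives M = 9*P - 23.
Z becomes 18*P - 47.
Solve 18*P - 47 = -11: P = (-11 + 47) / 18 = 2.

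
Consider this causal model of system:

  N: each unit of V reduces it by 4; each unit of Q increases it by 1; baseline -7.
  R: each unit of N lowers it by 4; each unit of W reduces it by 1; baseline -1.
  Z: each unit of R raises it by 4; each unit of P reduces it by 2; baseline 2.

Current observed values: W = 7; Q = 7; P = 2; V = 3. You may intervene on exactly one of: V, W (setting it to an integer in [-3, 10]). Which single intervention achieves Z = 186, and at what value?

set W = 0

Intervening on V: Z = 64*V - 34. Reaching 186 requires V = 55/16, not an integer.
Intervening on W: with other inputs at their observed values, Z = -4*W + 186. Solving for 186 gives W = 0, within [-3, 10].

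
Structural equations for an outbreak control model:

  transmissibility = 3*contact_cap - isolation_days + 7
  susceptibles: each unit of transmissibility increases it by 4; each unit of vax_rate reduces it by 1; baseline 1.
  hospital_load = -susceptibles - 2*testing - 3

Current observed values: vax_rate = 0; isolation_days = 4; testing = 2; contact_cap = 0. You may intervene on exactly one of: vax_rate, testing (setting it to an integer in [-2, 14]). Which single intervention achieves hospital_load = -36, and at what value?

Intervening on vax_rate: hospital_load = vax_rate - 20. Reaching -36 requires vax_rate = -16, outside [-2, 14].
Intervening on testing: with other inputs at their observed values, hospital_load = -2*testing - 16. Solving for -36 gives testing = 10, within [-2, 14].

set testing = 10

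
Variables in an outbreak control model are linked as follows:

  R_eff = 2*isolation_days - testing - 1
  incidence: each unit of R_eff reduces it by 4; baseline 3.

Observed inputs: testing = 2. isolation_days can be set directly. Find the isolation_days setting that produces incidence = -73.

isolation_days = 11

Substituting into the R_eff equation gives R_eff = 2*isolation_days - 3.
So incidence = -8*isolation_days + 15.
Solve -8*isolation_days + 15 = -73: isolation_days = (-73 - 15) / -8 = 11.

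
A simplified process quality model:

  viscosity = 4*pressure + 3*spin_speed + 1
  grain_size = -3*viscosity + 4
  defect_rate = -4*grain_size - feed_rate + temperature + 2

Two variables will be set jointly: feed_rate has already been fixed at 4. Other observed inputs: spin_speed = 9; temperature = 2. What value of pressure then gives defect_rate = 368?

With feed_rate held at 4:
Substituting into the viscosity equation gives viscosity = 4*pressure + 28.
grain_size becomes -12*pressure - 80.
defect_rate becomes 48*pressure + 320.
Solve 48*pressure + 320 = 368: pressure = (368 - 320) / 48 = 1.

pressure = 1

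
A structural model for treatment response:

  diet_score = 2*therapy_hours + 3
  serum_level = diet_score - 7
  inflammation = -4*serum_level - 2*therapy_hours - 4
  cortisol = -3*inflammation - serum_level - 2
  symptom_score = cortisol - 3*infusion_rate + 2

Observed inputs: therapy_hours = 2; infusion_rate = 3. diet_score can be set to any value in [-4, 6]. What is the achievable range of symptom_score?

-106 to 4

Intervening on diet_score fixes its value directly, overriding its dependence on therapy_hours.
Substituting into the inflammation equation gives inflammation = -4*diet_score + 20.
Substituting into the cortisol equation gives cortisol = 11*diet_score - 55.
Substituting into the symptom_score equation gives symptom_score = 11*diet_score - 62.
Linear in diet_score, so extremes are at the endpoints: diet_score = -4 gives symptom_score = -106; diet_score = 6 gives symptom_score = 4.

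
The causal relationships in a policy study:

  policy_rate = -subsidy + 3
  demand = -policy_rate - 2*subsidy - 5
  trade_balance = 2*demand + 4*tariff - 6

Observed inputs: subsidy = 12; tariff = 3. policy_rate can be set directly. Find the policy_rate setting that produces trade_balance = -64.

Intervening on policy_rate fixes its value directly, overriding its dependence on subsidy.
Substituting into the demand equation gives demand = -policy_rate - 29.
Substituting into the trade_balance equation gives trade_balance = -2*policy_rate - 52.
Solve -2*policy_rate - 52 = -64: policy_rate = (-64 + 52) / -2 = 6.

policy_rate = 6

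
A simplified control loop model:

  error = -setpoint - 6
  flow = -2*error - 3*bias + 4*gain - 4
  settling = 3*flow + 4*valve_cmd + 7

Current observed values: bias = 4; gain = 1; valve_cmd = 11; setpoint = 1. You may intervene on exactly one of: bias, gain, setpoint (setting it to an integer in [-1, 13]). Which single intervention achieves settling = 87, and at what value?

set setpoint = 6

Intervening on bias: settling = -9*bias + 93. Reaching 87 requires bias = 2/3, not an integer.
Intervening on gain: settling = 12*gain + 45. Reaching 87 requires gain = 7/2, not an integer.
Intervening on setpoint: with other inputs at their observed values, settling = 6*setpoint + 51. Solving for 87 gives setpoint = 6, within [-1, 13].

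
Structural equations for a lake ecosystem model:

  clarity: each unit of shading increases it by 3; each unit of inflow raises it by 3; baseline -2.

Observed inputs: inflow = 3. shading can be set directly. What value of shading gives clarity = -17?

shading = -8

Substituting into the clarity equation gives clarity = 3*shading + 7.
Solve 3*shading + 7 = -17: shading = (-17 - 7) / 3 = -8.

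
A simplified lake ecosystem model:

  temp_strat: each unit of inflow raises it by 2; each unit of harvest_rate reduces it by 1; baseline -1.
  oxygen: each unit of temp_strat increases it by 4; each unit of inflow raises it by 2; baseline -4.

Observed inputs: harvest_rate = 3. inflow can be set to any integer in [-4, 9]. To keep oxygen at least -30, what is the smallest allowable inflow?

inflow = -1

Substituting into the temp_strat equation gives temp_strat = 2*inflow - 4.
Substituting into the oxygen equation gives oxygen = 10*inflow - 20.
Require 10*inflow - 20 ≥ -30, so inflow ≥ -1.
The smallest integer in [-4, 9] satisfying this is -1.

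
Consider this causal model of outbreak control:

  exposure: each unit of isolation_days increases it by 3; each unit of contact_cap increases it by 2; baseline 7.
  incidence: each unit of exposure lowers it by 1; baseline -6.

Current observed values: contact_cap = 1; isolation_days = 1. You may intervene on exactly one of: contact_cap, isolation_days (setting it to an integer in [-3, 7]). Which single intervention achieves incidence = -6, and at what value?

set isolation_days = -3

Intervening on contact_cap: incidence = -2*contact_cap - 16. Reaching -6 requires contact_cap = -5, outside [-3, 7].
Intervening on isolation_days: with other inputs at their observed values, incidence = -3*isolation_days - 15. Solving for -6 gives isolation_days = -3, within [-3, 7].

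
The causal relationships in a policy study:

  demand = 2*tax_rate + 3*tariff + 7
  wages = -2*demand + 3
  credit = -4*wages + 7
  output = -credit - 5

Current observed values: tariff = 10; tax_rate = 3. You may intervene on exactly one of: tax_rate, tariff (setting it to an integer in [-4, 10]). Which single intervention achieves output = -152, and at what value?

set tariff = 2

Intervening on tax_rate: output = -16*tax_rate - 296. Reaching -152 requires tax_rate = -9, outside [-4, 10].
Intervening on tariff: with other inputs at their observed values, output = -24*tariff - 104. Solving for -152 gives tariff = 2, within [-4, 10].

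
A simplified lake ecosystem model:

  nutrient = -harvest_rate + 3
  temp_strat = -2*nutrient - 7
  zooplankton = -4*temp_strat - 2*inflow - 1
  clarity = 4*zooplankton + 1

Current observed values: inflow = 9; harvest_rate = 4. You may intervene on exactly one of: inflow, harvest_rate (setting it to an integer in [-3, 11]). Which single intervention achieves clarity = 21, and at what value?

set inflow = 7

Intervening on inflow: with other inputs at their observed values, clarity = -8*inflow + 77. Solving for 21 gives inflow = 7, within [-3, 11].
Intervening on harvest_rate: clarity = -32*harvest_rate + 133. Reaching 21 requires harvest_rate = 7/2, not an integer.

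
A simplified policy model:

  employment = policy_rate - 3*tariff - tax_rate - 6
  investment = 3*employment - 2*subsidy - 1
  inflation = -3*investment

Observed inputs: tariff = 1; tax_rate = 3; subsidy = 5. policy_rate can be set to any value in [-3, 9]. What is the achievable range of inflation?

Substituting into the employment equation gives employment = policy_rate - 12.
Substituting into the investment equation gives investment = 3*policy_rate - 47.
This gives inflation = -9*policy_rate + 141.
Linear in policy_rate, so extremes are at the endpoints: policy_rate = -3 gives inflation = 168; policy_rate = 9 gives inflation = 60.

60 to 168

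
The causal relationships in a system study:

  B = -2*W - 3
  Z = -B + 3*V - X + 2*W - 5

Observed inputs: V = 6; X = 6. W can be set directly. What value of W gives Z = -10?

W = -5

Substituting into the Z equation gives Z = 4*W + 10.
Solve 4*W + 10 = -10: W = (-10 - 10) / 4 = -5.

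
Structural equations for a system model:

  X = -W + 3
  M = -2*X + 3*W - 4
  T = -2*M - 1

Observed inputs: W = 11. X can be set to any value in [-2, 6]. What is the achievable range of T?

Intervening on X fixes its value directly, overriding its dependence on W.
Substituting into the M equation gives M = -2*X + 29.
Substituting into the T equation gives T = 4*X - 59.
Linear in X, so extremes are at the endpoints: X = -2 gives T = -67; X = 6 gives T = -35.

-67 to -35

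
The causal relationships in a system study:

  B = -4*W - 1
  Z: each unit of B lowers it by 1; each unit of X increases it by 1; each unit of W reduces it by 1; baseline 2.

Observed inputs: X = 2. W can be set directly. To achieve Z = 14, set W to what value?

Substituting into the Z equation gives Z = 3*W + 5.
Solve 3*W + 5 = 14: W = (14 - 5) / 3 = 3.

W = 3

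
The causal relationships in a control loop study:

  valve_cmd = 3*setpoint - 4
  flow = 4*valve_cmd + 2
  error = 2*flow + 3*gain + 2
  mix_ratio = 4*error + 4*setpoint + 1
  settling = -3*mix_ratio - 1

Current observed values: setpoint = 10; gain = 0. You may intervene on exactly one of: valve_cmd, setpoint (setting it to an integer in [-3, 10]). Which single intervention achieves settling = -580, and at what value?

set valve_cmd = 4

Intervening on valve_cmd: with other inputs at their observed values, settling = -96*valve_cmd - 196. Solving for -580 gives valve_cmd = 4, within [-3, 10].
Intervening on setpoint: settling = -300*setpoint + 308. Reaching -580 requires setpoint = 74/25, not an integer.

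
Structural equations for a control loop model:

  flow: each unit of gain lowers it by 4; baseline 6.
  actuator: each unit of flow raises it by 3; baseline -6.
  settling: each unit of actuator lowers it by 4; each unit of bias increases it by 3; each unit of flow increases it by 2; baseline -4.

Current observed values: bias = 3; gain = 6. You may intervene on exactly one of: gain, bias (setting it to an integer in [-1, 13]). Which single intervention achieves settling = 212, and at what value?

set bias = 4

Intervening on gain: settling = 40*gain - 31. Reaching 212 requires gain = 243/40, not an integer.
Intervening on bias: with other inputs at their observed values, settling = 3*bias + 200. Solving for 212 gives bias = 4, within [-1, 13].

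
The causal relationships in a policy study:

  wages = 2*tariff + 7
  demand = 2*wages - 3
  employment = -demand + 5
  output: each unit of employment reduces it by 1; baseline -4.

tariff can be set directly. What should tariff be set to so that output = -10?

tariff = -3

Substituting into the demand equation gives demand = 4*tariff + 11.
This gives employment = -4*tariff - 6.
Substituting into the output equation gives output = 4*tariff + 2.
Solve 4*tariff + 2 = -10: tariff = (-10 - 2) / 4 = -3.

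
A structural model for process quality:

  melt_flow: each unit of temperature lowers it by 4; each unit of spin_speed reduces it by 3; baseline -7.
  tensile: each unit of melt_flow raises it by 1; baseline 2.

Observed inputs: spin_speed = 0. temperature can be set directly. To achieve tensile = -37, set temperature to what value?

Substituting into the melt_flow equation gives melt_flow = -4*temperature - 7.
Substituting into the tensile equation gives tensile = -4*temperature - 5.
Solve -4*temperature - 5 = -37: temperature = (-37 + 5) / -4 = 8.

temperature = 8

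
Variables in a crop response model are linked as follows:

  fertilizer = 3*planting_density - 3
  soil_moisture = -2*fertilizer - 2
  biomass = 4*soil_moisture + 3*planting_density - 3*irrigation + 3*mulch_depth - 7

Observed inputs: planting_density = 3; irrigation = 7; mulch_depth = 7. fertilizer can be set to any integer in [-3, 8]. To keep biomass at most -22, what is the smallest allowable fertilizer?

Intervening on fertilizer fixes its value directly, overriding its dependence on planting_density.
Substituting into the biomass equation gives biomass = -8*fertilizer - 6.
Require -8*fertilizer - 6 ≤ -22, so fertilizer ≥ 2.
The smallest integer in [-3, 8] satisfying this is 2.

fertilizer = 2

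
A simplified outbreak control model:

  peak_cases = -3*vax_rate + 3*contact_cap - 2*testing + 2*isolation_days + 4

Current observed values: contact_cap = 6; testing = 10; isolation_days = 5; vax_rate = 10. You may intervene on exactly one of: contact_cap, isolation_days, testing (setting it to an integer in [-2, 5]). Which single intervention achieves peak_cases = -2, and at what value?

set testing = 2

Intervening on contact_cap: peak_cases = 3*contact_cap - 36. Reaching -2 requires contact_cap = 34/3, not an integer.
Intervening on isolation_days: peak_cases = 2*isolation_days - 28. Reaching -2 requires isolation_days = 13, outside [-2, 5].
Intervening on testing: with other inputs at their observed values, peak_cases = -2*testing + 2. Solving for -2 gives testing = 2, within [-2, 5].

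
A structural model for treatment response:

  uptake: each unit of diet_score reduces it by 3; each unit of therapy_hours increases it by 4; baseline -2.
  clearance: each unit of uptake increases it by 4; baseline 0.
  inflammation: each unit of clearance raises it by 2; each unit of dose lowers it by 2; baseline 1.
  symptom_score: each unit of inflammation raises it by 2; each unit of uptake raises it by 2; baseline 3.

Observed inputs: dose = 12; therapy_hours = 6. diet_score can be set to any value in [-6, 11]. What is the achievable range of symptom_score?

Substituting into the uptake equation gives uptake = -3*diet_score + 22.
This gives clearance = -12*diet_score + 88.
Substituting into the inflammation equation gives inflammation = -24*diet_score + 153.
This gives symptom_score = -54*diet_score + 353.
Linear in diet_score, so extremes are at the endpoints: diet_score = -6 gives symptom_score = 677; diet_score = 11 gives symptom_score = -241.

-241 to 677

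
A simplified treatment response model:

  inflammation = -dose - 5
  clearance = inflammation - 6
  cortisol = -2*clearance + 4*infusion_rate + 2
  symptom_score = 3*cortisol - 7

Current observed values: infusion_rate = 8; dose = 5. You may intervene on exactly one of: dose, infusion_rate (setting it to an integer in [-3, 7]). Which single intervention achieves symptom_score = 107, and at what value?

Intervening on dose: symptom_score = 6*dose + 161. Reaching 107 requires dose = -9, outside [-3, 7].
Intervening on infusion_rate: with other inputs at their observed values, symptom_score = 12*infusion_rate + 95. Solving for 107 gives infusion_rate = 1, within [-3, 7].

set infusion_rate = 1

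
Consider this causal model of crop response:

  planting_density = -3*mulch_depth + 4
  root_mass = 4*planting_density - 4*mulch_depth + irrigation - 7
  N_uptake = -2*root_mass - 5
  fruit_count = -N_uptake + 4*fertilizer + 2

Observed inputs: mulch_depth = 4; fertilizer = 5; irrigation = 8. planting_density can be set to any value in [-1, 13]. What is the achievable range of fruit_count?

Intervening on planting_density fixes its value directly, overriding its dependence on mulch_depth.
Substituting into the root_mass equation gives root_mass = 4*planting_density - 15.
N_uptake becomes -8*planting_density + 25.
fruit_count becomes 8*planting_density - 3.
Linear in planting_density, so extremes are at the endpoints: planting_density = -1 gives fruit_count = -11; planting_density = 13 gives fruit_count = 101.

-11 to 101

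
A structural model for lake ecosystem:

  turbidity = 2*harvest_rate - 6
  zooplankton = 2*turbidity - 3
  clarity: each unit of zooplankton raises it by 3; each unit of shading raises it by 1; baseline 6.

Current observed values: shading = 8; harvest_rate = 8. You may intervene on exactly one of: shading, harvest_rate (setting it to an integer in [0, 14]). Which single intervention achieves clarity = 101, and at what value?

set harvest_rate = 11

Intervening on shading: clarity = shading + 57. Reaching 101 requires shading = 44, outside [0, 14].
Intervening on harvest_rate: with other inputs at their observed values, clarity = 12*harvest_rate - 31. Solving for 101 gives harvest_rate = 11, within [0, 14].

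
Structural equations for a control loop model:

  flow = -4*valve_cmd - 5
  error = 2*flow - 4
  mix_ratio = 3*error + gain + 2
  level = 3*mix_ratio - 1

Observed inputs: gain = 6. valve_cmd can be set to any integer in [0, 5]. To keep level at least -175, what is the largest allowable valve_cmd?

valve_cmd = 1

Substituting into the error equation gives error = -8*valve_cmd - 14.
Substituting into the mix_ratio equation gives mix_ratio = -24*valve_cmd - 34.
Substituting into the level equation gives level = -72*valve_cmd - 103.
Require -72*valve_cmd - 103 ≥ -175, so valve_cmd ≤ 1.
The largest integer in [0, 5] satisfying this is 1.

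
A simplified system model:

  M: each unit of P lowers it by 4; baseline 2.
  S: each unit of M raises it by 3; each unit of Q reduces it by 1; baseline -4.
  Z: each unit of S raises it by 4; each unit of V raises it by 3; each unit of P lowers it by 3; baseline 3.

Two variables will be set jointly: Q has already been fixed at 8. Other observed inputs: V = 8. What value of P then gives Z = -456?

P = 9

With Q held at 8:
Substituting into the S equation gives S = -12*P - 6.
Substituting into the Z equation gives Z = -51*P + 3.
Solve -51*P + 3 = -456: P = (-456 - 3) / -51 = 9.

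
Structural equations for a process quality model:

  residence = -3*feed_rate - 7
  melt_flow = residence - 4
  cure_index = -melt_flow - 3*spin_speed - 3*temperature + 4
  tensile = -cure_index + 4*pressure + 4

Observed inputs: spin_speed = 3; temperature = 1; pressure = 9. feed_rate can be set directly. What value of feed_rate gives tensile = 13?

feed_rate = 8

Substituting into the melt_flow equation gives melt_flow = -3*feed_rate - 11.
Substituting into the cure_index equation gives cure_index = 3*feed_rate + 3.
Substituting into the tensile equation gives tensile = -3*feed_rate + 37.
Solve -3*feed_rate + 37 = 13: feed_rate = (13 - 37) / -3 = 8.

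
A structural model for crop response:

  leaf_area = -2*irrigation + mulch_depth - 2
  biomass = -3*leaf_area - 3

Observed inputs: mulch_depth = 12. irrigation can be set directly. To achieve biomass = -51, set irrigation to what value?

Substituting into the leaf_area equation gives leaf_area = -2*irrigation + 10.
biomass becomes 6*irrigation - 33.
Solve 6*irrigation - 33 = -51: irrigation = (-51 + 33) / 6 = -3.

irrigation = -3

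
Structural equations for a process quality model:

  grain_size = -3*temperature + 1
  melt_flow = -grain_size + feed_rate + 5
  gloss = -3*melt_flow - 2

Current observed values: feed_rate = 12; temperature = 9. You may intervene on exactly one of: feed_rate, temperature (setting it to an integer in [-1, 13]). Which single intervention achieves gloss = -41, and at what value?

set temperature = -1

Intervening on feed_rate: gloss = -3*feed_rate - 95. Reaching -41 requires feed_rate = -18, outside [-1, 13].
Intervening on temperature: with other inputs at their observed values, gloss = -9*temperature - 50. Solving for -41 gives temperature = -1, within [-1, 13].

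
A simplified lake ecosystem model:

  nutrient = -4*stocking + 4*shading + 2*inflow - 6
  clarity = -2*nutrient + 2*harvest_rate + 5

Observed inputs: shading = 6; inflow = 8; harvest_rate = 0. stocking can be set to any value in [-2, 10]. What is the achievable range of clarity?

-79 to 17

Substituting into the nutrient equation gives nutrient = -4*stocking + 34.
Substituting into the clarity equation gives clarity = 8*stocking - 63.
Linear in stocking, so extremes are at the endpoints: stocking = -2 gives clarity = -79; stocking = 10 gives clarity = 17.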